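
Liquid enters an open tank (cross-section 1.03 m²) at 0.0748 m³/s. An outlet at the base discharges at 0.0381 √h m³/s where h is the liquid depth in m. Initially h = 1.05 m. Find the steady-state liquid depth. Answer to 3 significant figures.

Level balance: A dh/dt = 0.0748 − 0.0381 √h. Setting dh/dt = 0:
Q_in = 0.0381 √h_ss ⇒ √h_ss = 0.0748/0.0381 = 1.9633.
h_ss = 1.9633² = 3.8544 m. (Since h₀ = 1.05 m < h_ss, the level will rise toward this value.)

3.85 m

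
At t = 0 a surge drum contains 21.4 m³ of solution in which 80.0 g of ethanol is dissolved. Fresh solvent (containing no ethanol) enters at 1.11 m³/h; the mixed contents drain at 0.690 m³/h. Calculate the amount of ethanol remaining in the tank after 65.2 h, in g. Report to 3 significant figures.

20.7 g

Let m(t) be the amount of ethanol. Volume: V(t) = V₀ + (Q_in − Q_out) t = 21.4 + 0.42000 t; V(65.2) = 48.784 m³.
No ethanol enters, so dm/dt = −Q_out · (m/V).
Separate: dm/m = −Q_out dt/V(t) ⇒ ln(m/m₀) = −(Q_out/(Q_in−Q_out)) ln(V/V₀).
m = m₀ (V₀/V)^(Q_out/(Q_in−Q_out)) = 80.0 × (21.4/48.784)^(1.6429) = 20.662 g.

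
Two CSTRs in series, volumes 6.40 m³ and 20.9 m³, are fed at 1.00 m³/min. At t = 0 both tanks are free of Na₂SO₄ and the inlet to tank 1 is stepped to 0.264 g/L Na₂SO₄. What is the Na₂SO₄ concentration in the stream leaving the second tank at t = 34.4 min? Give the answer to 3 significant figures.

0.191 g/L

Each tank obeys Vᵢ dCᵢ/dt = Q(Cᵢ₋₁ − Cᵢ), so τᵢ = Vᵢ/Q.
τ₁ = 6.40/1.00 = 6.4000 min; τ₂ = 20.9/1.00 = 20.900 min.
Solving the cascade with C₁(0)=C₂(0)=0 gives C₂(t) = C_in[1 − (τ₁ e^(−t/τ₁) − τ₂ e^(−t/τ₂))/(τ₁ − τ₂)].
At t = 34.4: e^(−t/τ₁) = 0.0046309, e^(−t/τ₂) = 0.19283.
C₂ = 0.264·[1 − (6.4000·0.0046309 − 20.900·0.19283)/(-14.500)] = 0.264·0.72410 = 0.19116 g/L.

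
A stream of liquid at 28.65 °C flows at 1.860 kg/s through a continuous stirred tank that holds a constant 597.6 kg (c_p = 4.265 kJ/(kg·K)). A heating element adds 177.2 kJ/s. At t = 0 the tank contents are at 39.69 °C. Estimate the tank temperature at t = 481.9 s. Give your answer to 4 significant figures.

48.47 °C

Heat balance on the well-mixed liquid: M c_p dT/dt = ṁ c_p (T_in − T) + 177.2.
τ = M/ṁ = 321.290 s; T_ss = T_in + Q̇/(ṁ c_p) = 28.65 + 177.2/(1.860·4.265) = 50.9874 °C.
Solution: T(t) = T_ss + (T₀ − T_ss) e^(−t/τ).
T(481.9) = 50.9874 + (-11.2974)·e^(−481.9/321.290) = 50.9874 + (-11.2974)·0.223155 = 48.4663 °C.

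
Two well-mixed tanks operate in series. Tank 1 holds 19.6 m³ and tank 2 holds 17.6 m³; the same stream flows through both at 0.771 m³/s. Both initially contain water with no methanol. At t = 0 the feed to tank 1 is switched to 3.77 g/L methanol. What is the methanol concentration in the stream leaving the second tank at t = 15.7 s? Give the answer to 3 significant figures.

Species balance on tank i: dCᵢ/dt = (Cᵢ₋₁ − Cᵢ)/τᵢ with τᵢ = Vᵢ/Q.
τ₁ = 19.6/0.771 = 25.422 s; τ₂ = 17.6/0.771 = 22.827 s.
Solving the cascade with C₁(0)=C₂(0)=0 gives C₂(t) = C_in[1 − (τ₁ e^(−t/τ₁) − τ₂ e^(−t/τ₂))/(τ₁ − τ₂)].
At t = 15.7: e^(−t/τ₁) = 0.53924, e^(−t/τ₂) = 0.50270.
C₂ = 3.77·[1 − (25.422·0.53924 − 22.827·0.50270)/(2.5940)] = 3.77·0.13914 = 0.52457 g/L.

0.525 g/L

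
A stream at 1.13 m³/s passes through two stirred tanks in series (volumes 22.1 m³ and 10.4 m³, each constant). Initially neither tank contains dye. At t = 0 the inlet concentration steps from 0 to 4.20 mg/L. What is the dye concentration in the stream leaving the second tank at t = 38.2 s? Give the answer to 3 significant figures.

3.13 mg/L

Each tank obeys Vᵢ dCᵢ/dt = Q(Cᵢ₋₁ − Cᵢ), so τᵢ = Vᵢ/Q.
τ₁ = 22.1/1.13 = 19.558 s; τ₂ = 10.4/1.13 = 9.2035 s.
Tank 1: C₁ = C_in(1 − e^(−t/τ₁)). Tank 2 (τ₁ ≠ τ₂): C₂ = C_in[1 − (τ₁ e^(−t/τ₁) − τ₂ e^(−t/τ₂))/(τ₁ − τ₂)].
At t = 38.2: e^(−t/τ₁) = 0.14182, e^(−t/τ₂) = 0.015755.
C₂ = 4.20·[1 − (19.558·0.14182 − 9.2035·0.015755)/(10.354)] = 4.20·0.74613 = 3.1337 mg/L.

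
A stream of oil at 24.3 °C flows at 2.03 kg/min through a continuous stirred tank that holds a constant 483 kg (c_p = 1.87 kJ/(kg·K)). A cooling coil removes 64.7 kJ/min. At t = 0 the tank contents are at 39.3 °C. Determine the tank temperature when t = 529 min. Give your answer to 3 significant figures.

10.7 °C

Energy balance: M c_p dT/dt = ṁ c_p (T_in − T) − 64.7.
Rearrange: dT/dt = (T_ss − T)/τ with τ = M/ṁ = 237.93 min and T_ss = T_in − Q̇/(ṁ c_p) = 7.2562 °C.
Solution: T(t) = T_ss + (T₀ − T_ss) e^(−t/τ).
T(529) = 7.2562 + (32.044)·e^(−529/237.93) = 7.2562 + (32.044)·0.10825 = 10.725 °C.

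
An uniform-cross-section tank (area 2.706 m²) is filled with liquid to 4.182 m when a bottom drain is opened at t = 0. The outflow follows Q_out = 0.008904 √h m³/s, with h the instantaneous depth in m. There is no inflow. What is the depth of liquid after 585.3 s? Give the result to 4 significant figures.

Accumulation of liquid (constant cross-section A): A dh/dt = −0.008904 √h.
Separate and integrate: 2(√h − √h₀) = −(0.008904/A) t.
√h = √4.182 − 0.008904·585.3/(2·2.706) = 2.04499 − 0.962955 = 1.08204.
h = 1.08204² = 1.17081 m.

1.171 m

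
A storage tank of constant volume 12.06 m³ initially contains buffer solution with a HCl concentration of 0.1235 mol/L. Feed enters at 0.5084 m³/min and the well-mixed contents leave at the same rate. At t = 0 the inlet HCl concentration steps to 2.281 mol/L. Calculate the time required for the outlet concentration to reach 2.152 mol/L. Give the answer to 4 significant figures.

66.82 min

Unsteady species balance (constant V, well mixed): V dC/dt = Q(C_in − C), so τ = V/Q = 23.7215 min.
C(t) = C_in + (C₀ − C_in) e^(−t/τ). Set C = 2.152 and solve for t:
e^(−t/τ) = (C − C_in)/(C₀ − C_in) = (2.152 − 2.281)/(0.1235 − 2.281) = 0.0597914
t = −τ ln(…) = 23.7215 × 2.81689 = 66.8209 min.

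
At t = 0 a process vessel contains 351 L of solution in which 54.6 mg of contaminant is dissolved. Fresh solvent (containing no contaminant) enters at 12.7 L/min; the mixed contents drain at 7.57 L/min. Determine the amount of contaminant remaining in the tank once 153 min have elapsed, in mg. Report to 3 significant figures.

9.65 mg

Let m(t) be the amount of contaminant. Volume: V(t) = V₀ + (Q_in − Q_out) t = 351 + 5.1300 t; V(153) = 1135.9 L.
Species balance (pure solvent in): dm/dt = −Q_out · m/V(t).
Separate: dm/m = −Q_out dt/V(t) ⇒ ln(m/m₀) = −(Q_out/(Q_in−Q_out)) ln(V/V₀).
m = m₀ (V₀/V)^(Q_out/(Q_in−Q_out)) = 54.6 × (351/1135.9)^(1.4756) = 9.6511 mg.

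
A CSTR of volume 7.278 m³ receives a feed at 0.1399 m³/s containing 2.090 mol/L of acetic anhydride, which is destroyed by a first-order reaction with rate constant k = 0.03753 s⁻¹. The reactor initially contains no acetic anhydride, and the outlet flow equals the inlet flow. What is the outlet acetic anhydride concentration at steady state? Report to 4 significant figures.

0.7079 mol/L

Species balance: V dC/dt = Q C_in − Q C − k V C.
Steady state (dC/dt = 0): C_ss = Q C_in/(Q + kV) = C_in/(1 + kV/Q).
C_ss = 0.1399·2.090/(0.1399 + 0.03753·7.278) = 0.292391/0.413043 = 0.707894 mol/L.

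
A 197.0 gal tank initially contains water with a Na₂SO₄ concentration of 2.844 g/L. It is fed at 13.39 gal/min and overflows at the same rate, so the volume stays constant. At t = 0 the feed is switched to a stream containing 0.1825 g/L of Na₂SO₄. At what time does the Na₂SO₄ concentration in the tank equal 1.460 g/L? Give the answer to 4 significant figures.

10.80 min

Species balance: V dC/dt = Q(C_in − C) ⇒ τ = V/Q = 14.7125 min.
C(t) = C_in + (C₀ − C_in) e^(−t/τ). Set C = 1.460 and solve for t:
e^(−t/τ) = (C − C_in)/(C₀ − C_in) = (1.460 − 0.1825)/(2.844 − 0.1825) = 0.479992
t = −τ ln(…) = 14.7125 × 0.733985 = 10.7987 min.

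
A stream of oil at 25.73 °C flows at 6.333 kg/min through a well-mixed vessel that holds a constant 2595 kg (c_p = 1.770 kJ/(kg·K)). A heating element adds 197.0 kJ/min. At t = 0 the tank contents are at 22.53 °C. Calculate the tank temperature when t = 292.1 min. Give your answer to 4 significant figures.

33.12 °C

Energy balance: M c_p dT/dt = ṁ c_p (T_in − T) + 197.0.
Rearrange: dT/dt = (T_ss − T)/τ with τ = M/ṁ = 409.758 min and T_ss = T_in + Q̇/(ṁ c_p) = 43.3045 °C.
Integrating: T(t) = T_ss + (T₀ − T_ss) e^(−t/τ).
T(292.1) = 43.3045 + (-20.7745)·e^(−292.1/409.758) = 43.3045 + (-20.7745)·0.490241 = 33.1200 °C.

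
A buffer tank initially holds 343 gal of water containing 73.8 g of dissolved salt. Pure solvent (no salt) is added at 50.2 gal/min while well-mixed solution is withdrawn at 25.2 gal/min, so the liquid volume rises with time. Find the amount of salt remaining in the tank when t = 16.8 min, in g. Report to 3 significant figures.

33.0 g

Total volume: dV/dt = Q_in − Q_out = 25.000 gal/min, so V(t) = 343 + 25.000 t and V(16.8) = 763.00 gal.
Solute balance: dm/dt = 0 − Q_out C = −Q_out m/V(t).
Separate: dm/m = −Q_out dt/V(t) ⇒ ln(m/m₀) = −(Q_out/(Q_in−Q_out)) ln(V/V₀).
m = m₀ (V₀/V)^(Q_out/(Q_in−Q_out)) = 73.8 × (343/763.00)^(1.0080) = 32.965 g.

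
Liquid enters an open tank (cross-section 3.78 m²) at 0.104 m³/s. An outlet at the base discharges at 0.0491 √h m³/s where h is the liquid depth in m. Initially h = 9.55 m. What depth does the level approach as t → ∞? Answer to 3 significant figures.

Level balance: A dh/dt = 0.104 − 0.0491 √h. Setting dh/dt = 0:
Q_in = 0.0491 √h_ss ⇒ √h_ss = 0.104/0.0491 = 2.1181.
h_ss = 2.1181² = 4.4865 m. (Since h₀ = 9.55 m > h_ss, the level will fall toward this value.)

4.49 m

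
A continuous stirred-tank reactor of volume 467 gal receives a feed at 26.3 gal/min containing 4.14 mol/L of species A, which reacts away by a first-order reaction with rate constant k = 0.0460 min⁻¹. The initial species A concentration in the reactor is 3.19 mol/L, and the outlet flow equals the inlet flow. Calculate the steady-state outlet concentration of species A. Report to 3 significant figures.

Accumulation = in − out − consumed: V dC/dt = Q C_in − Q C − k V C.
Steady state (dC/dt = 0): C_ss = Q C_in/(Q + kV) = C_in/(1 + kV/Q).
C_ss = 26.3·4.14/(26.3 + 0.0460·467) = 108.88/47.782 = 2.2787 mol/L.

2.28 mol/L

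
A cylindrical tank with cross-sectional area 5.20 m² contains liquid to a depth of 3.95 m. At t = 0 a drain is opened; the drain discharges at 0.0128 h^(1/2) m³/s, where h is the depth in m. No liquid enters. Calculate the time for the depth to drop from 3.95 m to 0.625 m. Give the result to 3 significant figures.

972 s

Mass balance (ρ constant): A dh/dt = −0.0128 √h.
∫ h^(−1/2) dh = −(0.0128/A) ∫ dt, giving 2√h = 2√h₀ − (0.0128/A) t.
t = 2A(√h₀ − √h)/0.0128 = 2·5.20·(√3.95 − √0.625)/0.0128
  = 10.400 × (1.9875 − 0.79057) / 0.0128 = 972.47 s.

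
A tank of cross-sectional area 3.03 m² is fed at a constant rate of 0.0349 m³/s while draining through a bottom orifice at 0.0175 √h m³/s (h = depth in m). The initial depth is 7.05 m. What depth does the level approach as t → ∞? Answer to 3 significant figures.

A dh/dt = Q_in − 0.0175 √h. Steady state requires inflow = outflow:
Q_in = 0.0175 √h_ss ⇒ √h_ss = 0.0349/0.0175 = 1.9943.
h_ss = 1.9943² = 3.9772 m. (Since h₀ = 7.05 m > h_ss, the level will fall toward this value.)

3.98 m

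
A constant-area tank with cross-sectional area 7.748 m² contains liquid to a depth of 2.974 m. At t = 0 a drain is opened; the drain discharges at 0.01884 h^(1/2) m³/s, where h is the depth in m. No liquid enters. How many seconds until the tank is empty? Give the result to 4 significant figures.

1418 s

Volume balance on the tank: A dh/dt = −0.01884 √h.
Separate and integrate: 2(√h − √h₀) = −(0.01884/A) t.
Tank is empty when √h = 0: t_empty = 2A√h₀/0.01884.
t_empty = 2·7.748·√2.974/0.01884 = 15.4960·1.72453/0.01884 = 1418.43 s.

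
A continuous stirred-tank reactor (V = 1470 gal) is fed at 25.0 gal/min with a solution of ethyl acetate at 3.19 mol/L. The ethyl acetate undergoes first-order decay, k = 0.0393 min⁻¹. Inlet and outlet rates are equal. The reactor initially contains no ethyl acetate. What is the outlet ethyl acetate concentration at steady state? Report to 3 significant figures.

0.964 mol/L

Species balance: V dC/dt = Q C_in − Q C − k V C.
At steady state: 0 = Q C_in − (Q + kV) C_ss, so C_ss = Q C_in/(Q + kV).
C_ss = 25.0·3.19/(25.0 + 0.0393·1470) = 79.750/82.771 = 0.96350 mol/L.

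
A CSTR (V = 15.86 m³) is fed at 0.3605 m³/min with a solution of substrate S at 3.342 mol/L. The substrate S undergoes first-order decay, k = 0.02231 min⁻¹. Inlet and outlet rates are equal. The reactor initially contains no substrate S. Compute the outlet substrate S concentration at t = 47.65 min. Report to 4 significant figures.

1.489 mol/L

V dC/dt = Q(C_in − C) − k V C.
dC/dt = (Q/V) C_in − (Q/V + k) C; effective rate a = Q/V + k = 0.0227301 + 0.02231 = 0.0450401 min⁻¹.
C_ss = Q C_in/(Q + kV) = 1.68659 mol/L; C(t) = C_ss + (C₀ − C_ss) e^(−a t).
C(47.65) = 1.68659 + (-1.68659)·e^(−0.0450401·47.65) = 1.68659 + (-1.68659)·0.116932 = 1.48937 mol/L.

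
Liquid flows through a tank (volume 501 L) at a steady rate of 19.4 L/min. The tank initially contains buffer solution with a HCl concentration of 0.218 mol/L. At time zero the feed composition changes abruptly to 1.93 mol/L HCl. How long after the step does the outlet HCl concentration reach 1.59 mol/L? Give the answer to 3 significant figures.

41.7 min

Unsteady species balance (constant V, well mixed): V dC/dt = Q(C_in − C), so τ = V/Q = 25.825 min.
C(t) = C_in + (C₀ − C_in) e^(−t/τ). Set C = 1.59 and solve for t:
e^(−t/τ) = (C − C_in)/(C₀ − C_in) = (1.59 − 1.93)/(0.218 − 1.93) = 0.19860
t = −τ ln(…) = 25.825 × 1.6165 = 41.745 min.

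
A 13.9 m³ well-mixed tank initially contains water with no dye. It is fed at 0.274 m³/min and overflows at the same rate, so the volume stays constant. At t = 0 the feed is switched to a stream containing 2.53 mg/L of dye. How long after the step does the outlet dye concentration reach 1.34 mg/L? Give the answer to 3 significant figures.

Species balance: V dC/dt = Q(C_in − C) ⇒ τ = V/Q = 50.730 min.
C(t) = C_in + (C₀ − C_in) e^(−t/τ). Set C = 1.34 and solve for t:
e^(−t/τ) = (C − C_in)/(C₀ − C_in) = (1.34 − 2.53)/(0 − 2.53) = 0.47036
t = −τ ln(…) = 50.730 × 0.75427 = 38.264 min.

38.3 min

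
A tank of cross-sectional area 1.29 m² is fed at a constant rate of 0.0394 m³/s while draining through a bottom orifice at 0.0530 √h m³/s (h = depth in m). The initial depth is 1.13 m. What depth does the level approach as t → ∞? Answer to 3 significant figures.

A dh/dt = Q_in − 0.0530 √h. Steady state requires inflow = outflow:
Q_in = 0.0530 √h_ss ⇒ √h_ss = 0.0394/0.0530 = 0.74340.
h_ss = 0.74340² = 0.55264 m. (Since h₀ = 1.13 m > h_ss, the level will fall toward this value.)

0.553 m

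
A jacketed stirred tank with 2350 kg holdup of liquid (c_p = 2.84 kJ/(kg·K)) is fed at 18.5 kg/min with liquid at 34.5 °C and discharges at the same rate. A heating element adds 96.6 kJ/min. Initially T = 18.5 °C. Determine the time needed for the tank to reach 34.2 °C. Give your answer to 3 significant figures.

M c_p dT/dt = ṁ c_p (T_in − T) + Q̇.
τ = M/ṁ = 127.03 min; T_ss = T_in + Q̇/(ṁ c_p) = 36.339 °C.
T(t) = T_ss + (T₀ − T_ss) e^(−t/τ). Set T = 34.2:
e^(−t/τ) = (34.2 − 36.339)/(18.5 − 36.339) = 0.11989
t = −127.03 · ln(0.11989) = 269.45 min.

269 min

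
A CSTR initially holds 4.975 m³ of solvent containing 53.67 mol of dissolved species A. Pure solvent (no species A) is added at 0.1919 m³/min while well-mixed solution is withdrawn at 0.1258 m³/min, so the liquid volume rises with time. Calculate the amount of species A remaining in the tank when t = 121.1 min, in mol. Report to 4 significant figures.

8.652 mol

Let m(t) be the amount of species A. Volume: V(t) = V₀ + (Q_in − Q_out) t = 4.975 + 0.0661000 t; V(121.1) = 12.9797 m³.
No species A enters, so dm/dt = −Q_out · (m/V).
Separate: dm/m = −Q_out dt/V(t) ⇒ ln(m/m₀) = −(Q_out/(Q_in−Q_out)) ln(V/V₀).
m = m₀ (V₀/V)^(Q_out/(Q_in−Q_out)) = 53.67 × (4.975/12.9797)^(1.90318) = 8.65191 mol.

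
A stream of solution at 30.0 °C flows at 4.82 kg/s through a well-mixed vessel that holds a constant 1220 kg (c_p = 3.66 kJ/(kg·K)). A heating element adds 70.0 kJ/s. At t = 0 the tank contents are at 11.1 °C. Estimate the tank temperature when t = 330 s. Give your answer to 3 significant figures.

27.8 °C

M c_p dT/dt = ṁ c_p (T_in − T) + Q̇.
Rearrange: dT/dt = (T_ss − T)/τ with τ = M/ṁ = 253.11 s and T_ss = T_in + Q̇/(ṁ c_p) = 33.968 °C.
T approaches T_ss exponentially: T(t) = T_ss + (T₀ − T_ss) e^(−t/τ).
T(330) = 33.968 + (-22.868)·e^(−330/253.11) = 33.968 + (-22.868)·0.27151 = 27.759 °C.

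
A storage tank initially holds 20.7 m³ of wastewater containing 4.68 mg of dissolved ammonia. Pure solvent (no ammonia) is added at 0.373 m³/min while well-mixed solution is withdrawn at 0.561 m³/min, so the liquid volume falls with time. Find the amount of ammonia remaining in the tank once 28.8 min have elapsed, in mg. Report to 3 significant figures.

1.89 mg

Total volume: dV/dt = Q_in − Q_out = -0.18800 m³/min, so V(t) = 20.7 − 0.18800 t and V(28.8) = 15.286 m³.
Species balance (pure solvent in): dm/dt = −Q_out · m/V(t).
Separate: dm/m = −Q_out dt/V(t) ⇒ ln(m/m₀) = −(Q_out/(Q_in−Q_out)) ln(V/V₀).
m = m₀ (V₀/V)^(Q_out/(Q_in−Q_out)) = 4.68 × (20.7/15.286)^(-2.9840) = 1.8936 mg.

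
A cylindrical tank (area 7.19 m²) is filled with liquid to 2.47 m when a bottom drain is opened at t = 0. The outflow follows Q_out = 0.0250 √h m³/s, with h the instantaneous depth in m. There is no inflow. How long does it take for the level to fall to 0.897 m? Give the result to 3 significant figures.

359 s

Mass balance (ρ constant): A dh/dt = −0.0250 √h.
Separate and integrate: 2(√h − √h₀) = −(0.0250/A) t.
t = 2A(√h₀ − √h)/0.0250 = 2·7.19·(√2.47 − √0.897)/0.0250
  = 14.380 × (1.5716 − 0.94710) / 0.0250 = 359.23 s.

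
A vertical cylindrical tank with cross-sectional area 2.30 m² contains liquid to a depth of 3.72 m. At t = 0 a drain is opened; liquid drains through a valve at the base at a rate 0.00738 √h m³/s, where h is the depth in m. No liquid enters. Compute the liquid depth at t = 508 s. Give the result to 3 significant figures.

1.24 m

Mass balance (ρ constant): A dh/dt = −0.00738 √h.
∫ h^(−1/2) dh = −(0.00738/A) ∫ dt, giving 2√h = 2√h₀ − (0.00738/A) t.
√h = √3.72 − 0.00738·508/(2·2.30) = 1.9287 − 0.81501 = 1.1137.
h = 1.1137² = 1.2404 m.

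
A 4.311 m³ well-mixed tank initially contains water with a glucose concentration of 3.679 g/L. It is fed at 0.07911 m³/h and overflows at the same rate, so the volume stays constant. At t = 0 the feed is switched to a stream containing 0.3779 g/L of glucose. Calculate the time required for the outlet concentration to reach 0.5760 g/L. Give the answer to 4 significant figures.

153.3 h

Species balance: V dC/dt = Q(C_in − C) ⇒ τ = V/Q = 54.4937 h.
C(t) = C_in + (C₀ − C_in) e^(−t/τ). Set C = 0.5760 and solve for t:
e^(−t/τ) = (C − C_in)/(C₀ − C_in) = (0.5760 − 0.3779)/(3.679 − 0.3779) = 0.0600103
t = −τ ln(…) = 54.4937 × 2.81324 = 153.304 h.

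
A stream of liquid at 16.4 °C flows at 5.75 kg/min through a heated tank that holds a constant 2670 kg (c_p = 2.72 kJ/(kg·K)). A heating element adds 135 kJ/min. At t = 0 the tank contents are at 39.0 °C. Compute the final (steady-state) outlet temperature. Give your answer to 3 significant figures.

Unsteady energy balance on the tank contents: M c_p dT/dt = ṁ c_p (T_in − T) + 135.
At steady state dT/dt = 0 ⇒ T_ss = T_in + Q̇/(ṁ c_p) = 16.4 + 135/(5.75·2.72) = 25.032 °C.

25.0 °C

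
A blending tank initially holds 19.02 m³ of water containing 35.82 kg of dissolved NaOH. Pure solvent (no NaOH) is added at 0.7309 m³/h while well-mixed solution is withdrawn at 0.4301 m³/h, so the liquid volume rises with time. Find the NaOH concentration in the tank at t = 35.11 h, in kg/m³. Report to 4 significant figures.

0.6440 kg/m³

Let m(t) be the amount of NaOH. Volume: V(t) = V₀ + (Q_in − Q_out) t = 19.02 + 0.300800 t; V(35.11) = 29.5811 m³.
Solute balance: dm/dt = 0 − Q_out C = −Q_out m/V(t).
dm/m = −Q_out dt/(V₀ + 0.300800 t); integrating gives ln(m/m₀) = −(Q_out/(Q_in−Q_out)) ln(V/V₀).
m = m₀ (V₀/V)^(Q_out/(Q_in−Q_out)) = 35.82 × (19.02/29.5811)^(1.42985) = 19.0491 kg.
C = m/V = 19.0491/29.5811 = 0.643962 kg/m³.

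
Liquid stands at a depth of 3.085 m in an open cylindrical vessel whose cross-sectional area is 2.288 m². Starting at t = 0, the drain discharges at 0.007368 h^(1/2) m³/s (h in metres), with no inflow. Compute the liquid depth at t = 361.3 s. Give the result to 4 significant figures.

1.380 m

Mass balance (ρ constant): A dh/dt = −0.007368 √h.
Separate and integrate: 2(√h − √h₀) = −(0.007368/A) t.
√h = √3.085 − 0.007368·361.3/(2·2.288) = 1.75642 − 0.581744 = 1.17467.
h = 1.17467² = 1.37986 m.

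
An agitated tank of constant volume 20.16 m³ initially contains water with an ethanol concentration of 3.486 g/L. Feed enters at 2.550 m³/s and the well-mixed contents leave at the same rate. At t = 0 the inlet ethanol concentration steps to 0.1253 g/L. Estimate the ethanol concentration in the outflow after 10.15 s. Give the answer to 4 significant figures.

Transient balance on the dissolved component: V dC/dt = Q(C_in − C).
Time constant τ = V/Q = 20.16/2.550 = 7.90588 s.
Solution: C(t) = C_in + (C₀ − C_in) e^(−t/τ).
C(10.15) = 0.1253 + (3.486 − 0.1253)·e^(−10.15/7.90588) = 0.1253 + (3.36070)·0.276968 = 1.05611 g/L.

1.056 g/L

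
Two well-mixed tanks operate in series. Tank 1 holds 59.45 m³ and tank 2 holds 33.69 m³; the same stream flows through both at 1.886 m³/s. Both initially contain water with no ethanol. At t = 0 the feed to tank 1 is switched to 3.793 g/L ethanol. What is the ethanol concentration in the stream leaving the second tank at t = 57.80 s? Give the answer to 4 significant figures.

2.589 g/L

Time constants: τᵢ = Vᵢ/Q for each well-mixed tank.
τ₁ = 59.45/1.886 = 31.5217 s; τ₂ = 33.69/1.886 = 17.8632 s.
Tank 1: C₁ = C_in(1 − e^(−t/τ₁)). Tank 2 (τ₁ ≠ τ₂): C₂ = C_in[1 − (τ₁ e^(−t/τ₁) − τ₂ e^(−t/τ₂))/(τ₁ − τ₂)].
At t = 57.80: e^(−t/τ₁) = 0.159828, e^(−t/τ₂) = 0.0393326.
C₂ = 3.793·[1 − (31.5217·0.159828 − 17.8632·0.0393326)/(13.6585)] = 3.793·0.682582 = 2.58904 g/L.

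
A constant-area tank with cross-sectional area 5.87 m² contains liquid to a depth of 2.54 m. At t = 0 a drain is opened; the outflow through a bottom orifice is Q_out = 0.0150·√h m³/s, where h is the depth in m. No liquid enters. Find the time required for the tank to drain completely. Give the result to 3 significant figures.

With no inflow, A dh/dt = −0.0150 √h.
∫ h^(−1/2) dh = −(0.0150/A) ∫ dt, giving 2√h = 2√h₀ − (0.0150/A) t.
Tank is empty when √h = 0: t_empty = 2A√h₀/0.0150.
t_empty = 2·5.87·√2.54/0.0150 = 11.740·1.5937/0.0150 = 1247.4 s.

1250 s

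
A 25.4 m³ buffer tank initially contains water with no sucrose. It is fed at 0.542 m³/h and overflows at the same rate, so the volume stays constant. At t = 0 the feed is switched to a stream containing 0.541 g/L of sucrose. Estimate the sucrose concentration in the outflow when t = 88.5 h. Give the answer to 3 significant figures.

Mass balance on the solute (V constant): V dC/dt = Q(C_in − C).
So dC/dt = (C_in − C)/τ with τ = V/Q = 25.4/0.542 = 46.863 h.
C approaches C_in exponentially: C(t) = C_in + (C₀ − C_in) e^(−t/τ).
C(88.5) = 0.541 + (0 − 0.541)·e^(−88.5/46.863) = 0.541 + (-0.54100)·0.15130 = 0.45914 g/L.

0.459 g/L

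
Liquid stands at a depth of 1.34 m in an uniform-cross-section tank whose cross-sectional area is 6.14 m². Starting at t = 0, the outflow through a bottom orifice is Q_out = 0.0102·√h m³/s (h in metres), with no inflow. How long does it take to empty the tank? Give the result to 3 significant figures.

1390 s

With no inflow, A dh/dt = −0.0102 √h.
This is separable: 2 d(√h)/dt = −0.0102/A, so √h = √h₀ − (0.0102/(2A)) t.
Tank is empty when √h = 0: t_empty = 2A√h₀/0.0102.
t_empty = 2·6.14·√1.34/0.0102 = 12.280·1.1576/0.0102 = 1393.6 s.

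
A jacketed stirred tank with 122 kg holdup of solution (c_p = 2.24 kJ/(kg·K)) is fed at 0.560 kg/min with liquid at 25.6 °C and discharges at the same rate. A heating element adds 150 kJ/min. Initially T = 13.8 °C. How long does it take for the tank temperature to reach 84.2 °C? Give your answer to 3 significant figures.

M c_p dT/dt = ṁ c_p (T_in − T) + Q̇.
τ = M/ṁ = 217.86 min; T_ss = T_in + Q̇/(ṁ c_p) = 145.18 °C.
T(t) = T_ss + (T₀ − T_ss) e^(−t/τ). Set T = 84.2:
e^(−t/τ) = (84.2 − 145.18)/(13.8 − 145.18) = 0.46415
t = −217.86 · ln(0.46415) = 167.22 min.

167 min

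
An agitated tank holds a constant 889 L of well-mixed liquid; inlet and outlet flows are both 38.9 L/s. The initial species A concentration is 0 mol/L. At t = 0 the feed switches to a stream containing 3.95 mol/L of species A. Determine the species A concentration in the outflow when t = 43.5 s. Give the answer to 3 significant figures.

3.36 mol/L

Transient balance on the dissolved component: V dC/dt = Q(C_in − C).
So dC/dt = (C_in − C)/τ with τ = V/Q = 889/38.9 = 22.853 s.
C approaches C_in exponentially: C(t) = C_in + (C₀ − C_in) e^(−t/τ).
C(43.5) = 3.95 + (0 − 3.95)·e^(−43.5/22.853) = 3.95 + (-3.9500)·0.14906 = 3.3612 mol/L.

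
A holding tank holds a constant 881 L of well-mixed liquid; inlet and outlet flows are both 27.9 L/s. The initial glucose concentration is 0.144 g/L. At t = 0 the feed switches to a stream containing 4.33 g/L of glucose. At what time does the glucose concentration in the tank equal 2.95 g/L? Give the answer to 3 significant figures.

35.0 s

Unsteady species balance (constant V, well mixed): V dC/dt = Q(C_in − C), so τ = V/Q = 31.577 s.
C(t) = C_in + (C₀ − C_in) e^(−t/τ). Set C = 2.95 and solve for t:
e^(−t/τ) = (C − C_in)/(C₀ − C_in) = (2.95 − 4.33)/(0.144 − 4.33) = 0.32967
t = −τ ln(…) = 31.577 × 1.1097 = 35.040 s.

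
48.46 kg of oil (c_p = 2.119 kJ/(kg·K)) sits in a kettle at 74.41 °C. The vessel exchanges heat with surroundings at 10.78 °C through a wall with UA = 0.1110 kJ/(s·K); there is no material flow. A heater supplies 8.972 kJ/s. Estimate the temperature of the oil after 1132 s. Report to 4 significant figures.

Lumped-capacitance energy balance: M c_p dT/dt = UA(T_amb − T) + Q̇.
dT/dt = (T_ss − T)/τ with T_ss = T_amb + Q̇/UA = 10.78 + 8.972/0.1110 = 91.6088 °C, τ = M c_p/UA = 48.46·2.119/0.1110 = 925.106 s.
This is linear first-order; T(t) = T_ss + (T₀ − T_ss) e^(−t/τ).
T(1132) = 91.6088 + (-17.1988)·0.294156 = 86.5497 °C.

86.55 °C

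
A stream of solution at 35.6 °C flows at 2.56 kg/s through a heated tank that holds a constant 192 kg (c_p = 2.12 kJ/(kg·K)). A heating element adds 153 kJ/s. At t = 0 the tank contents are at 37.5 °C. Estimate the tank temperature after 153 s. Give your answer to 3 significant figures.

60.4 °C

M c_p dT/dt = ṁ c_p (T_in − T) + Q̇.
Rearrange: dT/dt = (T_ss − T)/τ with τ = M/ṁ = 75.000 s and T_ss = T_in + Q̇/(ṁ c_p) = 63.791 °C.
Integrating: T(t) = T_ss + (T₀ − T_ss) e^(−t/τ).
T(153) = 63.791 + (-26.291)·e^(−153/75.000) = 63.791 + (-26.291)·0.13003 = 60.373 °C.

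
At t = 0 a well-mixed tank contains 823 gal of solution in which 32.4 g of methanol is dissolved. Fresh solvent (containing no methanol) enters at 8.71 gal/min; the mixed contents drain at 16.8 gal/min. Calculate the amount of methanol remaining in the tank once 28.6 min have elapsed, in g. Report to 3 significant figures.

Let m(t) be the amount of methanol. Volume: V(t) = V₀ + (Q_in − Q_out) t = 823 − 8.0900 t; V(28.6) = 591.63 gal.
Species balance (pure solvent in): dm/dt = −Q_out · m/V(t).
dm/m = −Q_out dt/(V₀ − 8.0900 t); integrating gives ln(m/m₀) = −(Q_out/(Q_in−Q_out)) ln(V/V₀).
m = m₀ (V₀/V)^(Q_out/(Q_in−Q_out)) = 32.4 × (823/591.63)^(-2.0766) = 16.325 g.

16.3 g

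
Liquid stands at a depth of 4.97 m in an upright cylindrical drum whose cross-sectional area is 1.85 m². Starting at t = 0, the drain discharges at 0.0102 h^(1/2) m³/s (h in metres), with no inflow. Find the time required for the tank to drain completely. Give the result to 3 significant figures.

Volume balance on the tank: A dh/dt = −0.0102 √h.
∫ h^(−1/2) dh = −(0.0102/A) ∫ dt, giving 2√h = 2√h₀ − (0.0102/A) t.
Set h = 0: 2√h₀ = (0.0102/A) t_empty ⇒ t_empty = 2A√h₀/0.0102.
t_empty = 2·1.85·√4.97/0.0102 = 3.7000·2.2293/0.0102 = 808.69 s.

809 s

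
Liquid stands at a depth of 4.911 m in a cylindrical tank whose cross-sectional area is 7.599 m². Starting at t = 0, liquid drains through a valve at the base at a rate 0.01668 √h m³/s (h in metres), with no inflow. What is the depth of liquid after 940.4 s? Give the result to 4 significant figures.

1.402 m

With no inflow, A dh/dt = −0.01668 √h.
This is separable: 2 d(√h)/dt = −0.01668/A, so √h = √h₀ − (0.01668/(2A)) t.
√h = √4.911 − 0.01668·940.4/(2·7.599) = 2.21608 − 1.03210 = 1.18398.
h = 1.18398² = 1.40180 m.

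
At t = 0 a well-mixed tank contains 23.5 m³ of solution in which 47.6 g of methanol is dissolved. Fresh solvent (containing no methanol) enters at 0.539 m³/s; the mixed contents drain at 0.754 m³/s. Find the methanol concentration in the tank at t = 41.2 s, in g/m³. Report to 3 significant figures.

0.619 g/m³

Total volume: dV/dt = Q_in − Q_out = -0.21500 m³/s, so V(t) = 23.5 − 0.21500 t and V(41.2) = 14.642 m³.
Solute balance: dm/dt = 0 − Q_out C = −Q_out m/V(t).
dm/m = −Q_out dt/(V₀ − 0.21500 t); integrating gives ln(m/m₀) = −(Q_out/(Q_in−Q_out)) ln(V/V₀).
m = m₀ (V₀/V)^(Q_out/(Q_in−Q_out)) = 47.6 × (23.5/14.642)^(-3.5070) = 9.0581 g.
C = m/V = 9.0581/14.642 = 0.61864 g/m³.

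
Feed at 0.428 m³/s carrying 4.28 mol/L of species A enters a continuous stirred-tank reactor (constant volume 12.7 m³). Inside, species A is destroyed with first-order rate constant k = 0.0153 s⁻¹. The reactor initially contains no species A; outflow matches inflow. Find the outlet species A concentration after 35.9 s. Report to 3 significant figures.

2.44 mol/L

Species balance: V dC/dt = Q C_in − Q C − k V C.
This is linear with rate a = Q/V + k = 0.049001 s⁻¹.
C_ss = Q C_in/(Q + kV) = 2.9436 mol/L; C(t) = C_ss + (C₀ − C_ss) e^(−a t).
C(35.9) = 2.9436 + (-2.9436)·e^(−0.049001·35.9) = 2.9436 + (-2.9436)·0.17219 = 2.4367 mol/L.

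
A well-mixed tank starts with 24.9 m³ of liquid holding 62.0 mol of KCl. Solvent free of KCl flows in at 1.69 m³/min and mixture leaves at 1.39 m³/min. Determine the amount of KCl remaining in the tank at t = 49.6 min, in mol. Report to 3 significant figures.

7.07 mol

Total volume: dV/dt = Q_in − Q_out = 0.30000 m³/min, so V(t) = 24.9 + 0.30000 t and V(49.6) = 39.780 m³.
Species balance (pure solvent in): dm/dt = −Q_out · m/V(t).
dm/m = −Q_out dt/(V₀ + 0.30000 t); integrating gives ln(m/m₀) = −(Q_out/(Q_in−Q_out)) ln(V/V₀).
m = m₀ (V₀/V)^(Q_out/(Q_in−Q_out)) = 62.0 × (24.9/39.780)^(4.6333) = 7.0741 mol.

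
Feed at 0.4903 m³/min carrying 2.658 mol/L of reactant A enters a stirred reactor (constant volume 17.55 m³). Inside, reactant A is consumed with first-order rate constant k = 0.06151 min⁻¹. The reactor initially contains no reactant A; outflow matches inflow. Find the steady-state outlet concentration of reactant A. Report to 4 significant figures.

0.8302 mol/L

Accumulation = in − out − consumed: V dC/dt = Q C_in − Q C − k V C.
At steady state: 0 = Q C_in − (Q + kV) C_ss, so C_ss = Q C_in/(Q + kV).
C_ss = 0.4903·2.658/(0.4903 + 0.06151·17.55) = 1.30322/1.56980 = 0.830180 mol/L.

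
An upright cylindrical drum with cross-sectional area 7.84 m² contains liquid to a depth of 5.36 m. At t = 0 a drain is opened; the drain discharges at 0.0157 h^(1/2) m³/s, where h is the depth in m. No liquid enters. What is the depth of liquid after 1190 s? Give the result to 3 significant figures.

1.26 m

With no inflow, A dh/dt = −0.0157 √h.
Separate and integrate: 2(√h − √h₀) = −(0.0157/A) t.
√h = √5.36 − 0.0157·1190/(2·7.84) = 2.3152 − 1.1915 = 1.1236.
h = 1.1236² = 1.2626 m.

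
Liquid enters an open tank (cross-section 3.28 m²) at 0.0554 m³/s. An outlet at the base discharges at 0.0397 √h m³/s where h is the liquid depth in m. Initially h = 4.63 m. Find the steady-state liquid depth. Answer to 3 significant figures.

Accumulation of liquid (constant cross-section A): A dh/dt = Q_in − 0.0397 √h. At steady state dh/dt = 0:
Q_in = 0.0397 √h_ss ⇒ √h_ss = 0.0554/0.0397 = 1.3955.
h_ss = 1.3955² = 1.9473 m. (Since h₀ = 4.63 m > h_ss, the level will fall toward this value.)

1.95 m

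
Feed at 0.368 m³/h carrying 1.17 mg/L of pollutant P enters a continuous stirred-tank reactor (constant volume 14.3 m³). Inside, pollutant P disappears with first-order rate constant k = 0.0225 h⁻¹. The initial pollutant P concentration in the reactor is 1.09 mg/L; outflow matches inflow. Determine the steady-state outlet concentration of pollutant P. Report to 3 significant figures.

0.624 mg/L

Species balance: V dC/dt = Q C_in − Q C − k V C.
Steady state (dC/dt = 0): C_ss = Q C_in/(Q + kV) = C_in/(1 + kV/Q).
C_ss = 0.368·1.17/(0.368 + 0.0225·14.3) = 0.43056/0.68975 = 0.62423 mg/L.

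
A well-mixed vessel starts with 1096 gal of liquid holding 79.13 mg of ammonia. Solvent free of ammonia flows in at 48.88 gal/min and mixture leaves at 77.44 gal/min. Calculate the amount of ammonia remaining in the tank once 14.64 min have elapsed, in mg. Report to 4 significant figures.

Total volume: dV/dt = Q_in − Q_out = -28.5600 gal/min, so V(t) = 1096 − 28.5600 t and V(14.64) = 677.882 gal.
Species balance (pure solvent in): dm/dt = −Q_out · m/V(t).
Separate: dm/m = −Q_out dt/V(t) ⇒ ln(m/m₀) = −(Q_out/(Q_in−Q_out)) ln(V/V₀).
m = m₀ (V₀/V)^(Q_out/(Q_in−Q_out)) = 79.13 × (1096/677.882)^(-2.71148) = 21.5066 mg.

21.51 mg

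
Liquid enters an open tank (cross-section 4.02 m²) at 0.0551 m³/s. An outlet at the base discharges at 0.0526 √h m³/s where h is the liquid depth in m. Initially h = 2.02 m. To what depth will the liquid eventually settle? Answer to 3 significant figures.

1.10 m

Level balance: A dh/dt = 0.0551 − 0.0526 √h. Setting dh/dt = 0:
Q_in = 0.0526 √h_ss ⇒ √h_ss = 0.0551/0.0526 = 1.0475.
h_ss = 1.0475² = 1.0973 m. (Since h₀ = 2.02 m > h_ss, the level will fall toward this value.)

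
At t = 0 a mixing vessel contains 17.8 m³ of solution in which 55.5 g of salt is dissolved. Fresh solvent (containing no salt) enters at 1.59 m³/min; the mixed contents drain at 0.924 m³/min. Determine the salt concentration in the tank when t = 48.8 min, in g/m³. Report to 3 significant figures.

0.261 g/m³

Total volume: dV/dt = Q_in − Q_out = 0.66600 m³/min, so V(t) = 17.8 + 0.66600 t and V(48.8) = 50.301 m³.
Solute balance: dm/dt = 0 − Q_out C = −Q_out m/V(t).
dm/m = −Q_out dt/(V₀ + 0.66600 t); integrating gives ln(m/m₀) = −(Q_out/(Q_in−Q_out)) ln(V/V₀).
m = m₀ (V₀/V)^(Q_out/(Q_in−Q_out)) = 55.5 × (17.8/50.301)^(1.3874) = 13.133 g.
C = m/V = 13.133/50.301 = 0.26109 g/m³.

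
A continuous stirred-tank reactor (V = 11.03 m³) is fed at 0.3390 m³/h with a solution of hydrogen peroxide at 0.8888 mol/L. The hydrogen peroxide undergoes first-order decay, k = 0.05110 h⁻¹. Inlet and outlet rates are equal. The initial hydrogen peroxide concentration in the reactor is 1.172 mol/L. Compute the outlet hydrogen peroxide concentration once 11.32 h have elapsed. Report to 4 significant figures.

V dC/dt = Q(C_in − C) − k V C.
This is linear with rate a = Q/V + k = 0.0818344 h⁻¹.
C_ss = Q C_in/(Q + kV) = 0.333805 mol/L; C(t) = C_ss + (C₀ − C_ss) e^(−a t).
C(11.32) = 0.333805 + (0.838195)·e^(−0.0818344·11.32) = 0.333805 + (0.838195)·0.395991 = 0.665722 mol/L.

0.6657 mol/L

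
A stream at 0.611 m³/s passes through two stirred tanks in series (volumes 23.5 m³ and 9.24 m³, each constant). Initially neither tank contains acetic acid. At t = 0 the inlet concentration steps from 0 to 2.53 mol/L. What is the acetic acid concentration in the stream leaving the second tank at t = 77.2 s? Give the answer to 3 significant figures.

Each tank obeys Vᵢ dCᵢ/dt = Q(Cᵢ₋₁ − Cᵢ), so τᵢ = Vᵢ/Q.
τ₁ = 23.5/0.611 = 38.462 s; τ₂ = 9.24/0.611 = 15.123 s.
Tank 1: C₁ = C_in(1 − e^(−t/τ₁)). Tank 2 (τ₁ ≠ τ₂): C₂ = C_in[1 − (τ₁ e^(−t/τ₁) − τ₂ e^(−t/τ₂))/(τ₁ − τ₂)].
At t = 77.2: e^(−t/τ₁) = 0.13436, e^(−t/τ₂) = 0.0060670.
C₂ = 2.53·[1 − (38.462·0.13436 − 15.123·0.0060670)/(23.339)] = 2.53·0.78250 = 1.9797 mol/L.

1.98 mol/L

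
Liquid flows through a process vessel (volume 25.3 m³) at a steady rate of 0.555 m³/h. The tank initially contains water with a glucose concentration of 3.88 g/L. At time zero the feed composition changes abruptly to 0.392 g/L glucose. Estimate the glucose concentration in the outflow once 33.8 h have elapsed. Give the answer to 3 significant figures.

2.05 g/L

Transient balance on the dissolved component: V dC/dt = Q(C_in − C).
So dC/dt = (C_in − C)/τ with τ = V/Q = 25.3/0.555 = 45.586 h.
C approaches C_in exponentially: C(t) = C_in + (C₀ − C_in) e^(−t/τ).
C(33.8) = 0.392 + (3.88 − 0.392)·e^(−33.8/45.586) = 0.392 + (3.4880)·0.47642 = 2.0537 g/L.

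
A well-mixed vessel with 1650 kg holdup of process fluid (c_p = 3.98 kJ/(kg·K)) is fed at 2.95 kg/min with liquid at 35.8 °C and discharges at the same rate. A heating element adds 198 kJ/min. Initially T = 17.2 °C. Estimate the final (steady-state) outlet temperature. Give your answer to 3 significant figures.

Energy balance: M c_p dT/dt = ṁ c_p (T_in − T) + 198.
At steady state dT/dt = 0 ⇒ T_ss = T_in + Q̇/(ṁ c_p) = 35.8 + 198/(2.95·3.98) = 52.664 °C.

52.7 °C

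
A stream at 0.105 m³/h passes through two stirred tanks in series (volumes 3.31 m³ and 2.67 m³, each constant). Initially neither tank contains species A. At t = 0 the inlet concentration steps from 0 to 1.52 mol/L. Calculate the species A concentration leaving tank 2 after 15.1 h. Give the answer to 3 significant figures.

Each tank obeys Vᵢ dCᵢ/dt = Q(Cᵢ₋₁ − Cᵢ), so τᵢ = Vᵢ/Q.
τ₁ = 3.31/0.105 = 31.524 h; τ₂ = 2.67/0.105 = 25.429 h.
Tank 1: C₁ = C_in(1 − e^(−t/τ₁)). Tank 2 (τ₁ ≠ τ₂): C₂ = C_in[1 − (τ₁ e^(−t/τ₁) − τ₂ e^(−t/τ₂))/(τ₁ − τ₂)].
At t = 15.1: e^(−t/τ₁) = 0.61940, e^(−t/τ₂) = 0.55221.
C₂ = 1.52·[1 − (31.524·0.61940 − 25.429·0.55221)/(6.0952)] = 1.52·0.10030 = 0.15246 mol/L.

0.152 mol/L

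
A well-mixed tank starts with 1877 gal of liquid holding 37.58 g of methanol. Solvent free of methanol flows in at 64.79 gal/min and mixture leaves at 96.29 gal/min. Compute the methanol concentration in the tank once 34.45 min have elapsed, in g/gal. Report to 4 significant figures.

0.003393 g/gal

Let m(t) be the amount of methanol. Volume: V(t) = V₀ + (Q_in − Q_out) t = 1877 − 31.5000 t; V(34.45) = 791.825 gal.
Species balance (pure solvent in): dm/dt = −Q_out · m/V(t).
dm/m = −Q_out dt/(V₀ − 31.5000 t); integrating gives ln(m/m₀) = −(Q_out/(Q_in−Q_out)) ln(V/V₀).
m = m₀ (V₀/V)^(Q_out/(Q_in−Q_out)) = 37.58 × (1877/791.825)^(-3.05683) = 2.68628 g.
C = m/V = 2.68628/791.825 = 0.00339252 g/gal.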